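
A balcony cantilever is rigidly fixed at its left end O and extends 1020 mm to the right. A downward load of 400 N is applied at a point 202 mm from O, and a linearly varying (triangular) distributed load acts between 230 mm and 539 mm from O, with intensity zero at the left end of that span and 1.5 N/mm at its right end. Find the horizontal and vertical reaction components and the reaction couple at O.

Resultant of the triangular load: ½ × 1.5 × 309 = 231.75 N, acting at 436 mm from O (one-third of the span from the peak).
ΣF_x = 0: O_x = 0.
ΣF_y = 0: O_y − 400 − ½·1.5·309 = 0 → O_y = 631.8 N.
ΣM about O: M_O − 400·202 − (½·1.5·309)·436 = 0 → M_O = 181800 N·mm.

O_x = 0, O_y = 631.8 N, M_O = 181800 N·mm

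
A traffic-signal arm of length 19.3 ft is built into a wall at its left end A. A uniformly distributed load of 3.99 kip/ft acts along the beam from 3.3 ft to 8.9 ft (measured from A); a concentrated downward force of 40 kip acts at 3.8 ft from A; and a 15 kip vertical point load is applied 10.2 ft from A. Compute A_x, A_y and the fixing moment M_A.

Resultant of the distributed load: 3.99 × 5.6 = 22.344 kip at 6.1 ft from A.
ΣF_x = 0: A_x = 0.
ΣF_y = 0: A_y − 3.99·5.6 − 40 − 15 = 0 → A_y = 77.34 kip.
ΣM about A: M_A − (3.99·5.6)·6.1 − 40·3.8 − 15·10.2 = 0 → M_A = 441.3 kip·ft.

A_x = 0, A_y = 77.34 kip, M_A = 441.3 kip·ft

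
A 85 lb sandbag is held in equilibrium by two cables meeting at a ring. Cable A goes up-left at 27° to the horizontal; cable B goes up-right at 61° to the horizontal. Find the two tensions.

T_A = 41.23 lb, T_B = 75.78 lb

ΣF_x = 0: −T_A·cos27° + T_B·cos61° = 0 → T_B = 1.83785·T_A.
ΣF_y = 0: T_A·sin27° + T_B·sin61° = 85.
Substitute: T_A·(0.45399 + 1.83785·0.87462) = 85 → T_A = 41.2339 ≈ 41.23 lb.
Then T_B = 1.83785 × 41.2339 = 75.78 lb.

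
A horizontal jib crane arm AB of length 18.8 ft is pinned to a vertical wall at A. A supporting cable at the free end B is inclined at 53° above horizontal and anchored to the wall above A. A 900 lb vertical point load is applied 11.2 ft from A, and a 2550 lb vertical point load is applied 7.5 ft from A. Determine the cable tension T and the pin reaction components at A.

ΣM about A: T·sin53°·18.8 − 900·11.2 − 2550·7.5 = 0 → T = 29205/(18.8·0.798636) = 1945.14 ≈ 1945 lb.
ΣF_x = 0: A_x − T·cos53° = 0 → A_x = 1945.14 × 0.601815 = 1171 lb.
ΣF_y = 0: A_y + T·sin53° − 900 − 2550 = 0 → A_y = 3450 − 1945.14 × 0.798636 = 1897 lb.

T = 1945 lb, A_x = 1171 lb, A_y = 1897 lb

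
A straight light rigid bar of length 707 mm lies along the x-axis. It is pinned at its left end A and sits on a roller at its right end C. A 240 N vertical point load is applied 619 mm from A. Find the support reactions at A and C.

Taking moments about A: C_y·707 − 240·619 = 0 → C_y = 148560/707 = 210.127 ≈ 210.1 N.
ΣF_y = 0: A_y + 210.127 − 240 = 0 → A_y = 29.87 N.
ΣF_x = 0: no horizontal applied forces, so A_x = 0.

A_x = 0, A_y = 29.87 N, C_y = 210.1 N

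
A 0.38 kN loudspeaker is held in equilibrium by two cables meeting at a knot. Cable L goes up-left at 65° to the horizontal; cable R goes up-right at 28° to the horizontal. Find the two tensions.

T_L = 0.3360 kN, T_R = 0.1608 kN

ΣF_x = 0: −T_L·cos65° + T_R·cos28° = 0 → T_R = 0.478645·T_L.
ΣF_y = 0: T_L·sin65° + T_R·sin28° = 0.38.
Substitute: T_L·(0.906308 + 0.478645·0.469472) = 0.38 → T_L = 0.33598 ≈ 0.3360 kN.
Then T_R = 0.478645 × 0.33598 = 0.1608 kN.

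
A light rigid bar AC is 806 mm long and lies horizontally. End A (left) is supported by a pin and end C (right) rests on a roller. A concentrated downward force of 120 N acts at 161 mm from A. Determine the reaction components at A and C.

A_x = 0, A_y = 96.03 N, C_y = 23.97 N

Moments about A: C_y·806 − 120·161 = 0 → C_y = 19320/806 = 23.9702 ≈ 23.97 N.
ΣF_y = 0: A_y + 23.9702 − 120 = 0 → A_y = 96.03 N.
ΣF_x = 0: no horizontal applied forces, so A_x = 0.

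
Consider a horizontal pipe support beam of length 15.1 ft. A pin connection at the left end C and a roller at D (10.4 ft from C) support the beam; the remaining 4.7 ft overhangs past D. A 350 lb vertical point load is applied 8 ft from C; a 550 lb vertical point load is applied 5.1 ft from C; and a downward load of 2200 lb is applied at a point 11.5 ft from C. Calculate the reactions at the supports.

Moments about C: D_y·10.4 − 350·8 − 550·5.1 − 2200·11.5 = 0 → D_y = 30905/10.4 = 2971.63 ≈ 2972 lb.
ΣF_y = 0: C_y + 2971.63 − 350 − 550 − 2200 = 0 → C_y = 128.4 lb.
ΣF_x = 0: no horizontal applied forces, so C_x = 0.

C_x = 0, C_y = 128.4 lb, D_y = 2972 lb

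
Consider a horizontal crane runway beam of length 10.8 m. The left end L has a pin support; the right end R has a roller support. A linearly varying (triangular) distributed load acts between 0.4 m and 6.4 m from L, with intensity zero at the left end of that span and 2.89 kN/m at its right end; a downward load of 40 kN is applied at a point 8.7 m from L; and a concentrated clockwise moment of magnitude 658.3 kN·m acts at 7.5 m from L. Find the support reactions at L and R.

L_x = 0, L_y = -48.04 kN, R_y = 96.71 kN

Resultant of the triangular load: ½ × 2.89 × 6 = 8.67 kN, acting at 4.4 m from L (one-third of the span from the peak).
Moments about L: R_y·10.8 − (½·2.89·6)·4.4 − 40·8.7 − 658.3 = 0 → R_y = 1044.448/10.8 = 96.7081 ≈ 96.71 kN.
ΣF_y = 0: L_y + 96.7081 − ½·2.89·6 − 40 = 0 → L_y = -48.04 kN.
ΣF_x = 0: no horizontal applied forces, so L_x = 0.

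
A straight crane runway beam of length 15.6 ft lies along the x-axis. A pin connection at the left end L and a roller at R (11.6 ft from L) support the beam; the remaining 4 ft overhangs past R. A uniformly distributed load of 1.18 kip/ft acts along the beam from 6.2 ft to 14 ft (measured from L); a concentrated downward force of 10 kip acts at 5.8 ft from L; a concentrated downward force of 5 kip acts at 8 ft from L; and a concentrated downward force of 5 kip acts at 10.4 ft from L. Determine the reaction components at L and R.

L_x = 0, L_y = 8.259 kip, R_y = 20.94 kip

Resultant of the distributed load: 1.18 × 7.8 = 9.204 kip at 10.1 ft from L.
Taking moments about L: R_y·11.6 − (1.18·7.8)·10.1 − 10·5.8 − 5·8 − 5·10.4 = 0 → R_y = 242.9604/11.6 = 20.9449 ≈ 20.94 kip.
ΣF_y = 0: L_y + 20.9449 − 1.18·7.8 − 10 − 5 − 5 = 0 → L_y = 8.259 kip.
ΣF_x = 0: no horizontal applied forces, so L_x = 0.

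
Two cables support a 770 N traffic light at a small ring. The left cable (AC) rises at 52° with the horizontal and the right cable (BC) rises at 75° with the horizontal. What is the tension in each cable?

ΣF_x = 0: −T_AC·cos52° + T_BC·cos75° = 0 → T_BC = 2.37873·T_AC.
ΣF_y = 0: T_AC·sin52° + T_BC·sin75° = 770.
Substitute: T_AC·(0.788011 + 2.37873·0.965926) = 770 → T_AC = 249.539 ≈ 249.5 N.
Then T_BC = 2.37873 × 249.539 = 593.6 N.

T_AC = 249.5 N, T_BC = 593.6 N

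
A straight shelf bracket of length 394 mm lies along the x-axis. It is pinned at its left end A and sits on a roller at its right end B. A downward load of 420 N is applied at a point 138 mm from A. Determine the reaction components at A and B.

ΣM about A: B_y·394 − 420·138 = 0 → B_y = 57960/394 = 147.107 ≈ 147.1 N.
ΣF_y = 0: A_y + 147.107 − 420 = 0 → A_y = 272.9 N.
ΣF_x = 0: no horizontal applied forces, so A_x = 0.

A_x = 0, A_y = 272.9 N, B_y = 147.1 N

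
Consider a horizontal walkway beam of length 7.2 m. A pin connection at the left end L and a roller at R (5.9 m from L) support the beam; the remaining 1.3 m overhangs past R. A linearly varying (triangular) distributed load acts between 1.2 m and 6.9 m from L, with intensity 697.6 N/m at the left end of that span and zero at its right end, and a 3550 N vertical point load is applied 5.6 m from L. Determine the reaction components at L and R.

L_x = 0, L_y = 1124 N, R_y = 4414 N

Resultant of the triangular load: ½ × 697.6 × 5.7 = 1988.16 N, acting at 3.1 m from L (one-third of the span from the peak).
ΣM about L: R_y·5.9 − (½·697.6·5.7)·3.1 − 3550·5.6 = 0 → R_y = 26043.296/5.9 = 4414.12 ≈ 4414 N.
ΣF_y = 0: L_y + 4414.12 − ½·697.6·5.7 − 3550 = 0 → L_y = 1124 N.
ΣF_x = 0: no horizontal applied forces, so L_x = 0.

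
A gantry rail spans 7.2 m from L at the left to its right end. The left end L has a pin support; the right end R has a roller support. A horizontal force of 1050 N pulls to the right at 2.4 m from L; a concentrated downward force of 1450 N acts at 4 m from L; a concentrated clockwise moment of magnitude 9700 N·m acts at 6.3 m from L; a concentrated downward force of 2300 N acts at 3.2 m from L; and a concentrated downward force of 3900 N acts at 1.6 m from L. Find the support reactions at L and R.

L_x = -1050 N, L_y = 3608 N, R_y = 4042 N

ΣM about L: R_y·7.2 − 1450·4 − 9700 − 2300·3.2 − 3900·1.6 = 0 → R_y = 29100/7.2 = 4041.67 ≈ 4042 N.
ΣF_y = 0: L_y + 4041.67 − 1450 − 2300 − 3900 = 0 → L_y = 3608 N.
ΣF_x = 0: L_x + 1050 = 0 → L_x = -1050 N.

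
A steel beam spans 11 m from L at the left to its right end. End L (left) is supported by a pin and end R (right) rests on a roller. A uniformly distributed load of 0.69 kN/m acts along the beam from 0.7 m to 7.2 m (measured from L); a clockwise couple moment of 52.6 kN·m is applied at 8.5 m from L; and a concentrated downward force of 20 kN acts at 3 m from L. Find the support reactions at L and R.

L_x = 0, L_y = 12.64 kN, R_y = 11.85 kN

Resultant of the distributed load: 0.69 × 6.5 = 4.485 kN at 3.95 m from L.
Moments about L: R_y·11 − (0.69·6.5)·3.95 − 52.6 − 20·3 = 0 → R_y = 130.31575/11 = 11.8469 ≈ 11.85 kN.
ΣF_y = 0: L_y + 11.8469 − 0.69·6.5 − 20 = 0 → L_y = 12.64 kN.
ΣF_x = 0: no horizontal applied forces, so L_x = 0.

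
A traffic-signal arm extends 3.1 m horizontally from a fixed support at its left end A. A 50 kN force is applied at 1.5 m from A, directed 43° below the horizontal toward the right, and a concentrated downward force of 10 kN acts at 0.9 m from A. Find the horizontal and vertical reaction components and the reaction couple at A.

A_x = -36.57 kN, A_y = 44.10 kN, M_A = 60.15 kN·m

ΣF_x = 0: A_x + 50·cos43° = 0 → A_x = -36.57 kN.
ΣF_y = 0: A_y − 50·sin43° − 10 = 0 → A_y = 44.10 kN.
ΣM about A: M_A − 50·sin43°·1.5 − 10·0.9 = 0 → M_A = 60.15 kN·m.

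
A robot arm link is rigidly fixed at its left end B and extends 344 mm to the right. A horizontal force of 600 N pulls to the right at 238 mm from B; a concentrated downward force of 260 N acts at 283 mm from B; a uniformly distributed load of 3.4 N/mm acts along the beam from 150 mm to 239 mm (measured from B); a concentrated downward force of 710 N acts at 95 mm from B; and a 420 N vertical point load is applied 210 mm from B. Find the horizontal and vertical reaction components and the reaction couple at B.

B_x = -600.0 N, B_y = 1693 N, M_B = 288100 N·mm

Resultant of the distributed load: 3.4 × 89 = 302.6 N at 194.5 mm from B.
ΣF_x = 0: B_x + 600 = 0 → B_x = -600.0 N.
ΣF_y = 0: B_y − 260 − 3.4·89 − 710 − 420 = 0 → B_y = 1693 N.
ΣM about B: M_B − 260·283 − (3.4·89)·194.5 − 710·95 − 420·210 = 0 → M_B = 288100 N·mm.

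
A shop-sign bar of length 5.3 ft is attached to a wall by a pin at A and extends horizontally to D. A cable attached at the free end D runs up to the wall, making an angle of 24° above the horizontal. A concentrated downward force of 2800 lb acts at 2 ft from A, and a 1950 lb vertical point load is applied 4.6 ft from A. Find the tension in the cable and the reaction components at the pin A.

ΣM about A: T·sin24°·5.3 − 2800·2 − 1950·4.6 = 0 → T = 14570/(5.3·0.406737) = 6758.81 ≈ 6759 lb.
ΣF_x = 0: A_x − T·cos24° = 0 → A_x = 6758.81 × 0.913545 = 6174 lb.
ΣF_y = 0: A_y + T·sin24° − 2800 − 1950 = 0 → A_y = 4750 − 6758.81 × 0.406737 = 2001 lb.

T = 6759 lb, A_x = 6174 lb, A_y = 2001 lb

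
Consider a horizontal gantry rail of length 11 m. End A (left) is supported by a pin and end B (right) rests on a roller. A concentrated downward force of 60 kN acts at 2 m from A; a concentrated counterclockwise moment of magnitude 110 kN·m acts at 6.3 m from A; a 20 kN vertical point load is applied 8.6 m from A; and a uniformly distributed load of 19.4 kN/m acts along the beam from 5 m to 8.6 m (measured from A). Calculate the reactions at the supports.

Resultant of the distributed load: 19.4 × 3.6 = 69.84 kN at 6.8 m from A.
Moments about A: B_y·11 − 60·2 + 110 − 20·8.6 − (19.4·3.6)·6.8 = 0 → B_y = 656.912/11 = 59.7193 ≈ 59.72 kN.
ΣF_y = 0: A_y + 59.7193 − 60 − 20 − 19.4·3.6 = 0 → A_y = 90.12 kN.
ΣF_x = 0: no horizontal applied forces, so A_x = 0.

A_x = 0, A_y = 90.12 kN, B_y = 59.72 kN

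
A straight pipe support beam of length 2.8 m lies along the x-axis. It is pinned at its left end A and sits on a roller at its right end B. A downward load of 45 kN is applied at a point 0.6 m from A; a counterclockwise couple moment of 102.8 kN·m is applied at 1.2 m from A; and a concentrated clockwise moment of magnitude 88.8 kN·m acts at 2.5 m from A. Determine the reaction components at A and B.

Taking moments about A: B_y·2.8 − 45·0.6 + 102.8 − 88.8 = 0 → B_y = 13/2.8 = 4.64286 ≈ 4.643 kN.
ΣF_y = 0: A_y + 4.64286 − 45 = 0 → A_y = 40.36 kN.
ΣF_x = 0: no horizontal applied forces, so A_x = 0.

A_x = 0, A_y = 40.36 kN, B_y = 4.643 kN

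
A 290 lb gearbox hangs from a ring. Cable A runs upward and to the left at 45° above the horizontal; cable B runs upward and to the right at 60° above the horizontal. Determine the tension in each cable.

T_A = 150.1 lb, T_B = 212.3 lb

ΣF_x = 0: −T_A·cos45° + T_B·cos60° = 0 → T_B = 1.41421·T_A.
ΣF_y = 0: T_A·sin45° + T_B·sin60° = 290.
Substitute: T_A·(0.707107 + 1.41421·0.866025) = 290 → T_A = 150.115 ≈ 150.1 lb.
Then T_B = 1.41421 × 150.115 = 212.3 lb.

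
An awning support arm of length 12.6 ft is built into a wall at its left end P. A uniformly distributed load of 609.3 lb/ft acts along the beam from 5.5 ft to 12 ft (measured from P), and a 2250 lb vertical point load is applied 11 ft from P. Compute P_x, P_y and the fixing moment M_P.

Resultant of the distributed load: 609.3 × 6.5 = 3960.45 lb at 8.75 ft from P.
ΣF_x = 0: P_x = 0.
ΣF_y = 0: P_y − 609.3·6.5 − 2250 = 0 → P_y = 6210 lb.
ΣM about P: M_P − (609.3·6.5)·8.75 − 2250·11 = 0 → M_P = 59400 lb·ft.

P_x = 0, P_y = 6210 lb, M_P = 59400 lb·ft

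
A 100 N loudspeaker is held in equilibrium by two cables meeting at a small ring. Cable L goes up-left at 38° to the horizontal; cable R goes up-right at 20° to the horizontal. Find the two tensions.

ΣF_x = 0: −T_L·cos38° + T_R·cos20° = 0 → T_R = 0.838584·T_L.
ΣF_y = 0: T_L·sin38° + T_R·sin20° = 100.
Substitute: T_L·(0.615661 + 0.838584·0.34202) = 100 → T_L = 110.807 ≈ 110.8 N.
Then T_R = 0.838584 × 110.807 = 92.92 N.

T_L = 110.8 N, T_R = 92.92 N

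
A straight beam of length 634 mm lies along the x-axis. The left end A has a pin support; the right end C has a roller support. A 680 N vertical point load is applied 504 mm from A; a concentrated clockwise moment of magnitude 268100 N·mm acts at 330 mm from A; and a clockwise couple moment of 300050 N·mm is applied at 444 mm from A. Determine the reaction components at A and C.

A_x = 0, A_y = -756.7 N, C_y = 1437 N

Moments about A: C_y·634 − 680·504 − 268100 − 300050 = 0 → C_y = 910870/634 = 1436.7 ≈ 1437 N.
ΣF_y = 0: A_y + 1436.7 − 680 = 0 → A_y = -756.7 N.
ΣF_x = 0: no horizontal applied forces, so A_x = 0.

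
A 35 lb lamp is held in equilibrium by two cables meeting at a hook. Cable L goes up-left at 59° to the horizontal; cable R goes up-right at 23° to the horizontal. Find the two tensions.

T_L = 32.53 lb, T_R = 18.20 lb

ΣF_x = 0: −T_L·cos59° + T_R·cos23° = 0 → T_R = 0.559517·T_L.
ΣF_y = 0: T_L·sin59° + T_R·sin23° = 35.
Substitute: T_L·(0.857167 + 0.559517·0.390731) = 35 → T_L = 32.5343 ≈ 32.53 lb.
Then T_R = 0.559517 × 32.5343 = 18.20 lb.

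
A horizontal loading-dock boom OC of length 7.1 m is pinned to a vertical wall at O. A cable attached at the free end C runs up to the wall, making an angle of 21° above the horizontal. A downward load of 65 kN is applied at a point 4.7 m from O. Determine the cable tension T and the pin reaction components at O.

ΣM about O: T·sin21°·7.1 − 65·4.7 = 0 → T = 305.5/(7.1·0.358368) = 120.067 ≈ 120.1 kN.
ΣF_x = 0: O_x − T·cos21° = 0 → O_x = 120.067 × 0.93358 = 112.1 kN.
ΣF_y = 0: O_y + T·sin21° − 65 = 0 → O_y = 65 − 120.067 × 0.358368 = 21.97 kN.

T = 120.1 kN, O_x = 112.1 kN, O_y = 21.97 kN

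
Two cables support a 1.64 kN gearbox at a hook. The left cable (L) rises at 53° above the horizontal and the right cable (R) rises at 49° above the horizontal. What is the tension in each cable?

ΣF_x = 0: −T_L·cos53° + T_R·cos49° = 0 → T_R = 0.917318·T_L.
ΣF_y = 0: T_L·sin53° + T_R·sin49° = 1.64.
Substitute: T_L·(0.798636 + 0.917318·0.75471) = 1.64 → T_L = 1.09997 ≈ 1.100 kN.
Then T_R = 0.917318 × 1.09997 = 1.009 kN.

T_L = 1.100 kN, T_R = 1.009 kN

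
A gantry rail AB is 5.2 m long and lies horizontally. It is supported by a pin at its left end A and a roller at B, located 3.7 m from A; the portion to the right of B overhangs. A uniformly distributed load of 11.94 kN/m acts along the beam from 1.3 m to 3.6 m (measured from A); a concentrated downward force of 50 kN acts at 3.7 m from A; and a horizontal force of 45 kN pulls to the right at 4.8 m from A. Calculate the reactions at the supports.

A_x = -45.00 kN, A_y = 9.278 kN, B_y = 68.18 kN

Resultant of the distributed load: 11.94 × 2.3 = 27.462 kN at 2.45 m from A.
Taking moments about A: B_y·3.7 − (11.94·2.3)·2.45 − 50·3.7 = 0 → B_y = 252.2819/3.7 = 68.1843 ≈ 68.18 kN.
ΣF_y = 0: A_y + 68.1843 − 11.94·2.3 − 50 = 0 → A_y = 9.278 kN.
ΣF_x = 0: A_x + 45 = 0 → A_x = -45.00 kN.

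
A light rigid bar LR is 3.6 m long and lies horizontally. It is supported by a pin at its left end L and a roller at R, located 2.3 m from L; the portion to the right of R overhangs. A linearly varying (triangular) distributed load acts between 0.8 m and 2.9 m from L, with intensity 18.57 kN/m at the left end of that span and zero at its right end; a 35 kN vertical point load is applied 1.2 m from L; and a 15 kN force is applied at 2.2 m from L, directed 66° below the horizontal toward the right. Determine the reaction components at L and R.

L_x = -6.101 kN, L_y = 24.12 kN, R_y = 44.08 kN

Resultant of the triangular load: ½ × 18.57 × 2.1 = 19.4985 kN, acting at 1.5 m from L (one-third of the span from the peak).
Moments about L: R_y·2.3 − (½·18.57·2.1)·1.5 − 35·1.2 − 15·sin66°·2.2 = 0 → R_y = 101.395/2.3 = 44.0848 ≈ 44.08 kN.
ΣF_y = 0: L_y + 44.0848 − ½·18.57·2.1 − 35 − 15·sin66° = 0 → L_y = 24.12 kN.
ΣF_x = 0: L_x + 15·cos66° = 0 → L_x = -6.101 kN.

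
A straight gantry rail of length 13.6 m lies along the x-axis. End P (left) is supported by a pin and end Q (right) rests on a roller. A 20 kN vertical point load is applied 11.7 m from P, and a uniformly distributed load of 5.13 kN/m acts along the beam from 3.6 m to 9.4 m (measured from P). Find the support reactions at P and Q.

P_x = 0, P_y = 18.33 kN, Q_y = 31.43 kN

Resultant of the distributed load: 5.13 × 5.8 = 29.754 kN at 6.5 m from P.
Taking moments about P: Q_y·13.6 − 20·11.7 − (5.13·5.8)·6.5 = 0 → Q_y = 427.401/13.6 = 31.4265 ≈ 31.43 kN.
ΣF_y = 0: P_y + 31.4265 − 20 − 5.13·5.8 = 0 → P_y = 18.33 kN.
ΣF_x = 0: no horizontal applied forces, so P_x = 0.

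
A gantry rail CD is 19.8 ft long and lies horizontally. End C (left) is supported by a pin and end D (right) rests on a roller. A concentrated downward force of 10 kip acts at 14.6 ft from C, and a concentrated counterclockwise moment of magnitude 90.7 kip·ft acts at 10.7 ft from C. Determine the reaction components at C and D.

C_x = 0, C_y = 7.207 kip, D_y = 2.793 kip

Moments about C: D_y·19.8 − 10·14.6 + 90.7 = 0 → D_y = 55.3/19.8 = 2.79293 ≈ 2.793 kip.
ΣF_y = 0: C_y + 2.79293 − 10 = 0 → C_y = 7.207 kip.
ΣF_x = 0: no horizontal applied forces, so C_x = 0.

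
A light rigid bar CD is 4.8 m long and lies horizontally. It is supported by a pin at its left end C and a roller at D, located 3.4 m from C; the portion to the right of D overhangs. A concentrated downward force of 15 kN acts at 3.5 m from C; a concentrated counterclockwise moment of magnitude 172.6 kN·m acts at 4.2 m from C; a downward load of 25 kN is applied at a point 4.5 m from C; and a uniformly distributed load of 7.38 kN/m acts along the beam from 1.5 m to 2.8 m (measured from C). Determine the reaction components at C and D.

C_x = 0, C_y = 45.76 kN, D_y = 3.832 kN

Resultant of the distributed load: 7.38 × 1.3 = 9.594 kN at 2.15 m from C.
Taking moments about C: D_y·3.4 − 15·3.5 + 172.6 − 25·4.5 − (7.38·1.3)·2.15 = 0 → D_y = 13.0271/3.4 = 3.8315 ≈ 3.832 kN.
ΣF_y = 0: C_y + 3.8315 − 15 − 25 − 7.38·1.3 = 0 → C_y = 45.76 kN.
ΣF_x = 0: no horizontal applied forces, so C_x = 0.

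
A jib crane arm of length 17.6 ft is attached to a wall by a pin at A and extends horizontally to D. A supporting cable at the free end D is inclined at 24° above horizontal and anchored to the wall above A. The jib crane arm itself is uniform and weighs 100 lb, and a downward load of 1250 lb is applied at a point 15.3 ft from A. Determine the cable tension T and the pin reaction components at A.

ΣM about A: T·sin24°·17.6 − 100·8.8 − 1250·15.3 = 0 → T = 20005/(17.6·0.406737) = 2794.55 ≈ 2795 lb.
ΣF_x = 0: A_x − T·cos24° = 0 → A_x = 2794.55 × 0.913545 = 2553 lb.
ΣF_y = 0: A_y + T·sin24° − 100 − 1250 = 0 → A_y = 1350 − 2794.55 × 0.406737 = 213.4 lb.

T = 2795 lb, A_x = 2553 lb, A_y = 213.4 lb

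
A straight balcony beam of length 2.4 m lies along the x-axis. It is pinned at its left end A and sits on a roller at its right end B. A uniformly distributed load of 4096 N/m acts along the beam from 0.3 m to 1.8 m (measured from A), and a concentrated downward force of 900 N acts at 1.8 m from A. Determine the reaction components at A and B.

Resultant of the distributed load: 4096 × 1.5 = 6144 N at 1.05 m from A.
Moments about A: B_y·2.4 − (4096·1.5)·1.05 − 900·1.8 = 0 → B_y = 8071.2/2.4 = 3363 N.
ΣF_y = 0: A_y + 3363 − 4096·1.5 − 900 = 0 → A_y = 3681 N.
ΣF_x = 0: no horizontal applied forces, so A_x = 0.

A_x = 0, A_y = 3681 N, B_y = 3363 N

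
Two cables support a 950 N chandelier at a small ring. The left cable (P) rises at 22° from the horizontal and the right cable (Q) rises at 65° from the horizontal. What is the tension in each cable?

T_P = 402.0 N, T_Q = 882.0 N

ΣF_x = 0: −T_P·cos22° + T_Q·cos65° = 0 → T_Q = 2.1939·T_P.
ΣF_y = 0: T_P·sin22° + T_Q·sin65° = 950.
Substitute: T_P·(0.374607 + 2.1939·0.906308) = 950 → T_P = 402.039 ≈ 402.0 N.
Then T_Q = 2.1939 × 402.039 = 882.0 N.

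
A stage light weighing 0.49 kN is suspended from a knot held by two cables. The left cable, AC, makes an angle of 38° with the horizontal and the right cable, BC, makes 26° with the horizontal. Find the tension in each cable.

ΣF_x = 0: −T_AC·cos38° + T_BC·cos26° = 0 → T_BC = 0.876742·T_AC.
ΣF_y = 0: T_AC·sin38° + T_BC·sin26° = 0.49.
Substitute: T_AC·(0.615661 + 0.876742·0.438371) = 0.49 → T_AC = 0.4900 kN.
Then T_BC = 0.876742 × 0.49 = 0.4296 kN.

T_AC = 0.4900 kN, T_BC = 0.4296 kN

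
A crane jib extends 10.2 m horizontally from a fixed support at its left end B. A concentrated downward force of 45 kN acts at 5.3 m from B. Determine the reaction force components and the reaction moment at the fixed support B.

ΣF_x = 0: B_x = 0.
ΣF_y = 0: B_y − 45 = 0 → B_y = 45.00 kN.
ΣM about B: M_B − 45·5.3 = 0 → M_B = 238.5 kN·m.

B_x = 0, B_y = 45.00 kN, M_B = 238.5 kN·m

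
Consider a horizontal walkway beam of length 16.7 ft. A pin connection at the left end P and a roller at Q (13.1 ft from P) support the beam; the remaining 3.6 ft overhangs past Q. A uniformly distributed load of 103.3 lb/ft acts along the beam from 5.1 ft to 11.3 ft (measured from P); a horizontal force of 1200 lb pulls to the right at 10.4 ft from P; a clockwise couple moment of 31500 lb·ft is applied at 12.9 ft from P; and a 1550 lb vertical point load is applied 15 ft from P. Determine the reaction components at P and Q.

P_x = -1200 lb, P_y = -2390 lb, Q_y = 4580 lb

Resultant of the distributed load: 103.3 × 6.2 = 640.46 lb at 8.2 ft from P.
Taking moments about P: Q_y·13.1 − (103.3·6.2)·8.2 − 31500 − 1550·15 = 0 → Q_y = 60001.772/13.1 = 4580.29 ≈ 4580 lb.
ΣF_y = 0: P_y + 4580.29 − 103.3·6.2 − 1550 = 0 → P_y = -2390 lb.
ΣF_x = 0: P_x + 1200 = 0 → P_x = -1200 lb.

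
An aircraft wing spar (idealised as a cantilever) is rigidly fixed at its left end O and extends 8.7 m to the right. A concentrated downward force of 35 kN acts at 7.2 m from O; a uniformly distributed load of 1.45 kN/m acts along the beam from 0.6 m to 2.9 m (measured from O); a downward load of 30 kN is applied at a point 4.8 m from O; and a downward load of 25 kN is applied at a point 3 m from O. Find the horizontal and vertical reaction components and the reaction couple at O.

O_x = 0, O_y = 93.33 kN, M_O = 476.8 kN·m

Resultant of the distributed load: 1.45 × 2.3 = 3.335 kN at 1.75 m from O.
ΣF_x = 0: O_x = 0.
ΣF_y = 0: O_y − 35 − 1.45·2.3 − 30 − 25 = 0 → O_y = 93.33 kN.
ΣM about O: M_O − 35·7.2 − (1.45·2.3)·1.75 − 30·4.8 − 25·3 = 0 → M_O = 476.8 kN·m.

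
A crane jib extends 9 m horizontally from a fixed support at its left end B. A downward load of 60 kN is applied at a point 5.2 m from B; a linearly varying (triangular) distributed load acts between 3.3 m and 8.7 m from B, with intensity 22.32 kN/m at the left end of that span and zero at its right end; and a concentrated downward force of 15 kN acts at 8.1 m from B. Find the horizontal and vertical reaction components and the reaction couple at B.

Resultant of the triangular load: ½ × 22.32 × 5.4 = 60.264 kN, acting at 5.1 m from B (one-third of the span from the peak).
ΣF_x = 0: B_x = 0.
ΣF_y = 0: B_y − 60 − ½·22.32·5.4 − 15 = 0 → B_y = 135.3 kN.
ΣM about B: M_B − 60·5.2 − (½·22.32·5.4)·5.1 − 15·8.1 = 0 → M_B = 740.8 kN·m.

B_x = 0, B_y = 135.3 kN, M_B = 740.8 kN·m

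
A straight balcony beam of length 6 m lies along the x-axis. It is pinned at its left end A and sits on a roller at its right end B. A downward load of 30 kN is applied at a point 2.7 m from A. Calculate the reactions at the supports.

ΣM about A: B_y·6 − 30·2.7 = 0 → B_y = 81/6 = 13.50 kN.
ΣF_y = 0: A_y + 13.5 − 30 = 0 → A_y = 16.50 kN.
ΣF_x = 0: no horizontal applied forces, so A_x = 0.

A_x = 0, A_y = 16.50 kN, B_y = 13.50 kN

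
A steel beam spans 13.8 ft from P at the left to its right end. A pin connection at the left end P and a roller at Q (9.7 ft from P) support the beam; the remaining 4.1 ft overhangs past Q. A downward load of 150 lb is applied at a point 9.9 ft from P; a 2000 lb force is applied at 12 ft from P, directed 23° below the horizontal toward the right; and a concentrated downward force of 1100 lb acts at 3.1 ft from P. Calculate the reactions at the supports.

P_x = -1841 lb, P_y = 560.1 lb, Q_y = 1471 lb

Taking moments about P: Q_y·9.7 − 150·9.9 − 2000·sin23°·12 − 1100·3.1 = 0 → Q_y = 14272.5/9.7 = 1471.39 ≈ 1471 lb.
ΣF_y = 0: P_y + 1471.39 − 150 − 2000·sin23° − 1100 = 0 → P_y = 560.1 lb.
ΣF_x = 0: P_x + 2000·cos23° = 0 → P_x = -1841 lb.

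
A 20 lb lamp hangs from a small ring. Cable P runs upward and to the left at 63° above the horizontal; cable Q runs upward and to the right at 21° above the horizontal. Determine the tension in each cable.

T_P = 18.77 lb, T_Q = 9.130 lb

ΣF_x = 0: −T_P·cos63° + T_Q·cos21° = 0 → T_Q = 0.48629·T_P.
ΣF_y = 0: T_P·sin63° + T_Q·sin21° = 20.
Substitute: T_P·(0.891007 + 0.48629·0.358368) = 20 → T_P = 18.7744 ≈ 18.77 lb.
Then T_Q = 0.48629 × 18.7744 = 9.130 lb.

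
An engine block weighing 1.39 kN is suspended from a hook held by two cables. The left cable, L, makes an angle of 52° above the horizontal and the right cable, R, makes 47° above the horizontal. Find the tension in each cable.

ΣF_x = 0: −T_L·cos52° + T_R·cos47° = 0 → T_R = 0.902732·T_L.
ΣF_y = 0: T_L·sin52° + T_R·sin47° = 1.39.
Substitute: T_L·(0.788011 + 0.902732·0.731354) = 1.39 → T_L = 0.959794 ≈ 0.9598 kN.
Then T_R = 0.902732 × 0.959794 = 0.8664 kN.

T_L = 0.9598 kN, T_R = 0.8664 kN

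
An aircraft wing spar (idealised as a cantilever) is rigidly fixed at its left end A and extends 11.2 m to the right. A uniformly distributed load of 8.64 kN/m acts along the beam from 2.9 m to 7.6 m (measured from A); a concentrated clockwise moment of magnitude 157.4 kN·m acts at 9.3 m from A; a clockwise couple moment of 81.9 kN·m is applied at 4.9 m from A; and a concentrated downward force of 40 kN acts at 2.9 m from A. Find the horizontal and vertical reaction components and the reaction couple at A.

A_x = 0, A_y = 80.61 kN, M_A = 568.5 kN·m

Resultant of the distributed load: 8.64 × 4.7 = 40.608 kN at 5.25 m from A.
ΣF_x = 0: A_x = 0.
ΣF_y = 0: A_y − 8.64·4.7 − 40 = 0 → A_y = 80.61 kN.
ΣM about A: M_A − (8.64·4.7)·5.25 − 157.4 − 81.9 − 40·2.9 = 0 → M_A = 568.5 kN·m.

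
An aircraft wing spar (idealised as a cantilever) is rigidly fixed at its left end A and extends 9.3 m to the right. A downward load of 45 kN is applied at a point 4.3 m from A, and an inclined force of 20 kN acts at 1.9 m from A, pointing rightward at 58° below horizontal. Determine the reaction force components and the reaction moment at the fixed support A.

A_x = -10.60 kN, A_y = 61.96 kN, M_A = 225.7 kN·m

ΣF_x = 0: A_x + 20·cos58° = 0 → A_x = -10.60 kN.
ΣF_y = 0: A_y − 45 − 20·sin58° = 0 → A_y = 61.96 kN.
ΣM about A: M_A − 45·4.3 − 20·sin58°·1.9 = 0 → M_A = 225.7 kN·m.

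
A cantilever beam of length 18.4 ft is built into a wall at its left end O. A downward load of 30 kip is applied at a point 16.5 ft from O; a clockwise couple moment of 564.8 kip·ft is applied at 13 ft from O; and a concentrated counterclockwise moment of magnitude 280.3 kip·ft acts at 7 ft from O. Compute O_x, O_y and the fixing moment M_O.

ΣF_x = 0: O_x = 0.
ΣF_y = 0: O_y − 30 = 0 → O_y = 30.00 kip.
ΣM about O: M_O − 30·16.5 − 564.8 + 280.3 = 0 → M_O = 779.5 kip·ft.

O_x = 0, O_y = 30.00 kip, M_O = 779.5 kip·ft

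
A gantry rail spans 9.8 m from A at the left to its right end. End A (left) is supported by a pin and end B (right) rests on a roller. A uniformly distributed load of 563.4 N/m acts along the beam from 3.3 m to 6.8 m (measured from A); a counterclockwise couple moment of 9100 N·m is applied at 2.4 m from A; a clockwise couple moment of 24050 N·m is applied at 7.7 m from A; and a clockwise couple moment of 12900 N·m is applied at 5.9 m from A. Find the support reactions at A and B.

Resultant of the distributed load: 563.4 × 3.5 = 1971.9 N at 5.05 m from A.
ΣM about A: B_y·9.8 − (563.4·3.5)·5.05 + 9100 − 24050 − 12900 = 0 → B_y = 37808.095/9.8 = 3857.97 ≈ 3858 N.
ΣF_y = 0: A_y + 3857.97 − 563.4·3.5 = 0 → A_y = -1886 N.
ΣF_x = 0: no horizontal applied forces, so A_x = 0.

A_x = 0, A_y = -1886 N, B_y = 3858 N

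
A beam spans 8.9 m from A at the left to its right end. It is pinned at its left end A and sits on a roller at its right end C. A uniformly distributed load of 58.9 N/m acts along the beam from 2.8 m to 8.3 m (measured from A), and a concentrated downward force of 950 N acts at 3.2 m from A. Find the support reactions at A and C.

A_x = 0, A_y = 730.4 N, C_y = 543.6 N

Resultant of the distributed load: 58.9 × 5.5 = 323.95 N at 5.55 m from A.
ΣM about A: C_y·8.9 − (58.9·5.5)·5.55 − 950·3.2 = 0 → C_y = 4837.9225/8.9 = 543.587 ≈ 543.6 N.
ΣF_y = 0: A_y + 543.587 − 58.9·5.5 − 950 = 0 → A_y = 730.4 N.
ΣF_x = 0: no horizontal applied forces, so A_x = 0.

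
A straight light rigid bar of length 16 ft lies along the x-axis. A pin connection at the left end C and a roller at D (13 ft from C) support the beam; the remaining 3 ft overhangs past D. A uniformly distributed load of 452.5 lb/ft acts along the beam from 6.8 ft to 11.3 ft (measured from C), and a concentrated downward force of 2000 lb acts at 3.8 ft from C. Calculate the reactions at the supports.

C_x = 0, C_y = 2034 lb, D_y = 2002 lb

Resultant of the distributed load: 452.5 × 4.5 = 2036.25 lb at 9.05 ft from C.
ΣM about C: D_y·13 − (452.5·4.5)·9.05 − 2000·3.8 = 0 → D_y = 26028.0625/13 = 2002.16 ≈ 2002 lb.
ΣF_y = 0: C_y + 2002.16 − 452.5·4.5 − 2000 = 0 → C_y = 2034 lb.
ΣF_x = 0: no horizontal applied forces, so C_x = 0.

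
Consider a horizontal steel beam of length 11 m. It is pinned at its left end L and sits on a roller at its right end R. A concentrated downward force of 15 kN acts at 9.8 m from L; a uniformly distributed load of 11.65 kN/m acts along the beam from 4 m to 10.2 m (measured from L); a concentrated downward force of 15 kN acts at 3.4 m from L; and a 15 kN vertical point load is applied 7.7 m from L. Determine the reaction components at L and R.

L_x = 0, L_y = 42.11 kN, R_y = 75.12 kN

Resultant of the distributed load: 11.65 × 6.2 = 72.23 kN at 7.1 m from L.
Taking moments about L: R_y·11 − 15·9.8 − (11.65·6.2)·7.1 − 15·3.4 − 15·7.7 = 0 → R_y = 826.333/11 = 75.1212 ≈ 75.12 kN.
ΣF_y = 0: L_y + 75.1212 − 15 − 11.65·6.2 − 15 − 15 = 0 → L_y = 42.11 kN.
ΣF_x = 0: no horizontal applied forces, so L_x = 0.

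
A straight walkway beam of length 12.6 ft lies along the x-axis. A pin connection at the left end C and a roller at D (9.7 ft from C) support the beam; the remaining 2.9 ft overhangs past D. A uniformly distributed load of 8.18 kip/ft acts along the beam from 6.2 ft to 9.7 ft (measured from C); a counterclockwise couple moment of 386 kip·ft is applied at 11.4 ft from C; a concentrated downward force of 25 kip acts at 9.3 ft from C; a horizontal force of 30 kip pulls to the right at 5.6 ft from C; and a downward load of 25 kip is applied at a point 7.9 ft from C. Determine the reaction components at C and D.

C_x = -30.00 kip, C_y = 50.63 kip, D_y = 28.00 kip

Resultant of the distributed load: 8.18 × 3.5 = 28.63 kip at 7.95 ft from C.
Taking moments about C: D_y·9.7 − (8.18·3.5)·7.95 + 386 − 25·9.3 − 25·7.9 = 0 → D_y = 271.6085/9.7 = 28.0009 ≈ 28.00 kip.
ΣF_y = 0: C_y + 28.0009 − 8.18·3.5 − 25 − 25 = 0 → C_y = 50.63 kip.
ΣF_x = 0: C_x + 30 = 0 → C_x = -30.00 kip.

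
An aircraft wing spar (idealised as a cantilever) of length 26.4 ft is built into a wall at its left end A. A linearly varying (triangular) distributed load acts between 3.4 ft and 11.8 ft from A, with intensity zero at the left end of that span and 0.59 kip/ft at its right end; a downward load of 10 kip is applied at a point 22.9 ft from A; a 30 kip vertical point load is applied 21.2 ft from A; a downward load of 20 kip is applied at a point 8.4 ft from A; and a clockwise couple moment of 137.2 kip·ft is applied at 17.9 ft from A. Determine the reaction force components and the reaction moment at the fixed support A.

Resultant of the triangular load: ½ × 0.59 × 8.4 = 2.478 kip, acting at 9 ft from A (one-third of the span from the peak).
ΣF_x = 0: A_x = 0.
ΣF_y = 0: A_y − ½·0.59·8.4 − 10 − 30 − 20 = 0 → A_y = 62.48 kip.
ΣM about A: M_A − (½·0.59·8.4)·9 − 10·22.9 − 30·21.2 − 20·8.4 − 137.2 = 0 → M_A = 1193 kip·ft.

A_x = 0, A_y = 62.48 kip, M_A = 1193 kip·ft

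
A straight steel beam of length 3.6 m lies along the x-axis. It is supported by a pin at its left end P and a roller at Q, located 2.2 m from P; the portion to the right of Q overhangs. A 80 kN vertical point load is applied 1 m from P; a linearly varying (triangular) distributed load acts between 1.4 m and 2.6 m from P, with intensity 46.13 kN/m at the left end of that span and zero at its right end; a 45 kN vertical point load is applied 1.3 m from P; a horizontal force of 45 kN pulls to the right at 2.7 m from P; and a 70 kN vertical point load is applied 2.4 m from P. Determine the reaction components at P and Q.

P_x = -45.00 kN, P_y = 60.71 kN, Q_y = 162.0 kN

Resultant of the triangular load: ½ × 46.13 × 1.2 = 27.678 kN, acting at 1.8 m from P (one-third of the span from the peak).
Taking moments about P: Q_y·2.2 − 80·1 − (½·46.13·1.2)·1.8 − 45·1.3 − 70·2.4 = 0 → Q_y = 356.3204/2.2 = 161.964 ≈ 162.0 kN.
ΣF_y = 0: P_y + 161.964 − 80 − ½·46.13·1.2 − 45 − 70 = 0 → P_y = 60.71 kN.
ΣF_x = 0: P_x + 45 = 0 → P_x = -45.00 kN.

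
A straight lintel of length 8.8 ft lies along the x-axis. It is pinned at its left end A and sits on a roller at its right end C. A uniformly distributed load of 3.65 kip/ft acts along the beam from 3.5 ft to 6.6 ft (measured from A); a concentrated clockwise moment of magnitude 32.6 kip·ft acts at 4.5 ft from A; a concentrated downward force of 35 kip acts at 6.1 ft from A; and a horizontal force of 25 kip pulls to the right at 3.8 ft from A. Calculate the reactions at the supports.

A_x = -25.00 kip, A_y = 11.86 kip, C_y = 34.46 kip

Resultant of the distributed load: 3.65 × 3.1 = 11.315 kip at 5.05 ft from A.
ΣM about A: C_y·8.8 − (3.65·3.1)·5.05 − 32.6 − 35·6.1 = 0 → C_y = 303.24075/8.8 = 34.4592 ≈ 34.46 kip.
ΣF_y = 0: A_y + 34.4592 − 3.65·3.1 − 35 = 0 → A_y = 11.86 kip.
ΣF_x = 0: A_x + 25 = 0 → A_x = -25.00 kip.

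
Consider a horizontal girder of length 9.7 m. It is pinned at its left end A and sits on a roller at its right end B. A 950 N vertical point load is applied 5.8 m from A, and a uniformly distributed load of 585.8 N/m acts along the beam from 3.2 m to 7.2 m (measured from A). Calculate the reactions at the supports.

Resultant of the distributed load: 585.8 × 4 = 2343.2 N at 5.2 m from A.
Moments about A: B_y·9.7 − 950·5.8 − (585.8·4)·5.2 = 0 → B_y = 17694.64/9.7 = 1824.19 ≈ 1824 N.
ΣF_y = 0: A_y + 1824.19 − 950 − 585.8·4 = 0 → A_y = 1469 N.
ΣF_x = 0: no horizontal applied forces, so A_x = 0.

A_x = 0, A_y = 1469 N, B_y = 1824 N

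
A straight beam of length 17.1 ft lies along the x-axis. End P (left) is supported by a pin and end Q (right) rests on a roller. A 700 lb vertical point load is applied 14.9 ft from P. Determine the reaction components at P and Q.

Taking moments about P: Q_y·17.1 − 700·14.9 = 0 → Q_y = 10430/17.1 = 609.942 ≈ 609.9 lb.
ΣF_y = 0: P_y + 609.942 − 700 = 0 → P_y = 90.06 lb.
ΣF_x = 0: no horizontal applied forces, so P_x = 0.

P_x = 0, P_y = 90.06 lb, Q_y = 609.9 lb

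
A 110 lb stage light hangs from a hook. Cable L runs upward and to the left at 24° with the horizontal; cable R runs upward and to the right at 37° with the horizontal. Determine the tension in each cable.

ΣF_x = 0: −T_L·cos24° + T_R·cos37° = 0 → T_R = 1.14388·T_L.
ΣF_y = 0: T_L·sin24° + T_R·sin37° = 110.
Substitute: T_L·(0.406737 + 1.14388·0.601815) = 110 → T_L = 100.444 ≈ 100.4 lb.
Then T_R = 1.14388 × 100.444 = 114.9 lb.

T_L = 100.4 lb, T_R = 114.9 lb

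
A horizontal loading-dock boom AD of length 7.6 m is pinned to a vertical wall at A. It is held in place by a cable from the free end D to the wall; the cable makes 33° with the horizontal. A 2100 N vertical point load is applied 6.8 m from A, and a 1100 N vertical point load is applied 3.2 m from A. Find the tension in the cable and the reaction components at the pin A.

T = 4300 N, A_x = 3607 N, A_y = 857.9 N

ΣM about A: T·sin33°·7.6 − 2100·6.8 − 1100·3.2 = 0 → T = 17800/(7.6·0.544639) = 4300.29 ≈ 4300 N.
ΣF_x = 0: A_x − T·cos33° = 0 → A_x = 4300.29 × 0.838671 = 3607 N.
ΣF_y = 0: A_y + T·sin33° − 2100 − 1100 = 0 → A_y = 3200 − 4300.29 × 0.544639 = 857.9 N.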